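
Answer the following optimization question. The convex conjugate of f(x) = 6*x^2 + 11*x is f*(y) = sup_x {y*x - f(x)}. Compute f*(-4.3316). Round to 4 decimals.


f*(y) = sup_x {y*x - a*x^2 - b*x} = sup_x {(y-b)*x - a*x^2}
FOC: (y - b) - 2a*x = 0 => x* = (y - b)/(2a)
x* = (-4.3316 - 11)/(2*6) = -1.2776
f*(-4.3316) = (y-b)^2/(4a) = (-4.3316 - 11)^2/(4*6)
= 235.058/24 = 9.7941


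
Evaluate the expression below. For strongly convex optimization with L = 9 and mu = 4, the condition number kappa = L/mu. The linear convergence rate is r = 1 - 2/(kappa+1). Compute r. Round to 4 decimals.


Step 1: Compute the condition number.
kappa = L/mu = 9/4 = 2.25
Step 2: Compute the convergence rate.
r = 1 - 2/(kappa + 1) = 1 - 2*mu/(L + mu) = (L - mu)/(L + mu) = 5/13 = 0.3846


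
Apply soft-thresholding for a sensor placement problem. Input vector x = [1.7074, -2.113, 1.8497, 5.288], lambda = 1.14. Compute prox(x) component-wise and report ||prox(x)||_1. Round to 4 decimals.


Soft-thresholding with lambda = 1.14:
prox(1.7074) = sign(1.7074)*max(|1.7074| - 1.14, 0) = 0.5674
prox(-2.113) = sign(-2.113)*max(|-2.113| - 1.14, 0) = -0.973
prox(1.8497) = sign(1.8497)*max(|1.8497| - 1.14, 0) = 0.7097
prox(5.288) = sign(5.288)*max(|5.288| - 1.14, 0) = 4.148
prox(x) = [0.5674, -0.973, 0.7097, 4.148]
||prox(x)||_1 = 0.5674 + 0.973 + 0.7097 + 4.148 = 6.3981


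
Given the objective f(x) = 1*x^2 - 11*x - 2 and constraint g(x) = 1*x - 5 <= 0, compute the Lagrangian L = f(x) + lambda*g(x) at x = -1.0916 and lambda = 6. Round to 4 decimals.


Step 1: Evaluate f(x).
f(-1.0916) = 1*(-1.0916)^2 - 11*(-1.0916) - 2 = 11.1992
Step 2: Evaluate g(x).
g(-1.0916) = 1*-1.0916 - 5 = -6.0916
Step 3: Compute Lagrangian.
L = 11.1992 + 6*-6.0916 = -25.3504


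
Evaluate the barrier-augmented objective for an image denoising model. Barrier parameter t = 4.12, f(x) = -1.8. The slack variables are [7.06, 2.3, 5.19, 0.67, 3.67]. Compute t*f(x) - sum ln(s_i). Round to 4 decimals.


Step 1: Compute log-barrier.
ln values: [1.9544, 0.8329, 1.6467, -0.4005, 1.3002]
phi = -(1.9544 + 0.8329 + 1.6467 - 0.4005 + 1.3002) = -5.3338
Step 2: Compute augmented objective.
t*f(x) = 4.12*-1.8 = -7.416
Total = -7.416 - 5.3338 = -12.7498


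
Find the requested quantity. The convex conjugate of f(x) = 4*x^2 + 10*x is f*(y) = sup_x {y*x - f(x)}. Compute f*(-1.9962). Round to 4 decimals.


f*(y) = sup_x {y*x - a*x^2 - b*x} = sup_x {(y-b)*x - a*x^2}
FOC: (y - b) - 2a*x = 0 => x* = (y - b)/(2a)
x* = (-1.9962 - 10)/(2*4) = -1.4995
f*(-1.9962) = (y-b)^2/(4a) = (-1.9962 - 10)^2/(4*4)
= 143.9088/16 = 8.9943


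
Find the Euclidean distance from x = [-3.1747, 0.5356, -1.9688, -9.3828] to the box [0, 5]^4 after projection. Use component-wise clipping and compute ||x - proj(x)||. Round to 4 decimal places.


Project each component onto [0, 5].
clip(-3.1747) = 0.0, clip(0.5356) = 0.5356, clip(-1.9688) = 0.0, clip(-9.3828) = 0.0
Projection = [0.0, 0.5356, 0.0, 0.0]
Squared diffs: [10.0787, 0.0, 3.8762, 88.0369]
Distance = sqrt(101.9918) = 10.0991


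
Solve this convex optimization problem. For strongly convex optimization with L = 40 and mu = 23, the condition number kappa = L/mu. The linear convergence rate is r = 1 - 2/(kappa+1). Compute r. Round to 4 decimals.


Step 1: Compute the condition number.
kappa = L/mu = 40/23 = 1.7391
Step 2: Compute the convergence rate.
r = 1 - 2/(kappa + 1) = 1 - 2*mu/(L + mu) = (L - mu)/(L + mu) = 17/63 = 0.2698


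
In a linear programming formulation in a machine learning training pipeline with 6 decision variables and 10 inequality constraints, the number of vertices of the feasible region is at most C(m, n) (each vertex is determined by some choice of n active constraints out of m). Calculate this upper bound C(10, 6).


Each vertex corresponds to some choice of n active constraints out of m, so the number of vertices is at most C(m, n) = m! / (n!(m-n)!).
m = 10, n = 6
Numerator: 10 * 9 * 8 * 7 * 6 * 5
Denominator: 6! = 720
C(10, 6) = 210


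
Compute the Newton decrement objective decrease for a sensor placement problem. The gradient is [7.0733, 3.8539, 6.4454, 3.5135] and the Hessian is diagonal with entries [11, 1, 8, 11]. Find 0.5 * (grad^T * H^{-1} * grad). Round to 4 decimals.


Step 1: H is diagonal, so H^(-1) * g = [0.643, 3.8539, 0.8057, 0.3194].
Step 2: g^T H^(-1) g = sum_i g_i^2 / H_ii
  = (7.0733)^2/11 + (3.8539)^2/1 + (6.4454)^2/8 + (3.5135)^2/11
  = 4.5483 + 14.8525 + 5.1929 + 1.1222 = 25.716
Step 3: Objective decrease = 0.5 * g^T H^(-1) g = 12.858


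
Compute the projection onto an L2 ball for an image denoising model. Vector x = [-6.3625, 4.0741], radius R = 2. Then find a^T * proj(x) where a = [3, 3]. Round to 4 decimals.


Step 1: Compute ||x|| (intermediates to 6 decimals).
||x|| = sqrt((-6.3625)^2 + 4.0741^2) = 7.555111
Step 2: Project.
Since ||x|| > R, scale = R/||x|| = 2/7.555111 = 0.264721, proj(x) = scale * x
proj(x) = [-1.684287, 1.0785]
Step 3: Dot product.
a^T * proj(x) = 3*(-1.684287) + 3*1.0785 = -1.8174


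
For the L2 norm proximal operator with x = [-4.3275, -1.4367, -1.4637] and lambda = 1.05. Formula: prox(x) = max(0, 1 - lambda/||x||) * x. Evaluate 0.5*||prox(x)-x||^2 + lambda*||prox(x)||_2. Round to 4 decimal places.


Step 1: Compute ||x||.
||x|| = 4.7889
Step 2: Compute scaling factor.
scale = max(0, 1 - 1.05/4.7889) = 0.7807
Step 3: prox(x) = [-3.3787, -1.1217, -1.1428]
||prox(x)|| = 3.7389
Step 4: Proximal objective.
0.5*||prox-x||^2 = 0.5513
lambda*||prox|| = 3.9258
Total = 4.4771


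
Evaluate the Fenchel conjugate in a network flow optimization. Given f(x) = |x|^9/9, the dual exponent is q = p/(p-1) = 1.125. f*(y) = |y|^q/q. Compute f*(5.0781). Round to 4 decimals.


The conjugate exponent q satisfies 1/p + 1/q = 1.
p = 9, so q = 9/(9 - 1) = 1.125
|y|^q = 5.0781^1.125 = 6.2218
f*(5.0781) = 6.2218 / 1.125 = 5.5305


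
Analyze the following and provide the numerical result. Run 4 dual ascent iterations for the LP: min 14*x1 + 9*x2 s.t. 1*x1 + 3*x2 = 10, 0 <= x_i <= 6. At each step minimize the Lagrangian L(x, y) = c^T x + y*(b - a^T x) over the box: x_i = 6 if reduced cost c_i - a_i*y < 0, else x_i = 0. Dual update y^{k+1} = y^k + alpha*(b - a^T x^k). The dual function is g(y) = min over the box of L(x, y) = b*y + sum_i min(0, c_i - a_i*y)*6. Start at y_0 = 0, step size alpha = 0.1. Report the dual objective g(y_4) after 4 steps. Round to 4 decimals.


Dual ascent for LP: min 14*x1 + 9*x2, 1*x1 + 3*x2 = 10, 0 <= x_i <= 6
Step 1: y^k = 0.0, reduced costs: (14.0, 9.0)
  x^k = (0.0, 0.0), subgradient = b - a^T x = 10.0
  y^{k+1} = 0.0 + 0.1*10.0 = 1.0
Step 2: y^k = 1.0, reduced costs: (13.0, 6.0)
  x^k = (0.0, 0.0), subgradient = b - a^T x = 10.0
  y^{k+1} = 1.0 + 0.1*10.0 = 2.0
Step 3: y^k = 2.0, reduced costs: (12.0, 3.0)
  x^k = (0.0, 0.0), subgradient = b - a^T x = 10.0
  y^{k+1} = 2.0 + 0.1*10.0 = 3.0
Step 4: y^k = 3.0, reduced costs: (11.0, 0.0)
  x^k = (0.0, 0.0), subgradient = b - a^T x = 10.0
  y^{k+1} = 3.0 + 0.1*10.0 = 4.0
Dual objective at y_4 = 4.0: reduced costs (10.0, -3.0), box minimizer x = (0.0, 6.0)
g(y_4) = b*y + (c1 - a1*y)*x1 + (c2 - a2*y)*x2 = 10*4.0 + 10.0*0.0 + (-3.0)*6.0 = 40.0 + 0.0 - 18.0 = 22.0


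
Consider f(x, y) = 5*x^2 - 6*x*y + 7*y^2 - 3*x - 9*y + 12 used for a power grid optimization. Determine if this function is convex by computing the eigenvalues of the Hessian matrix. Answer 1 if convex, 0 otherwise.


The Hessian of f(x,y) = 5*x^2 - 6*x*y + 7*y^2 - 3*x - 9*y + 12 is:
H = [[10, -6], [-6, 14]]
Trace = 10 + 14 = 24
Determinant = 10*14 - (-6)^2 = 104
Discriminant = (24)^2 - 4*104 = 160.0
Eigenvalues: lambda_1 = 5.6754, lambda_2 = 18.3246
The function is convex.

1


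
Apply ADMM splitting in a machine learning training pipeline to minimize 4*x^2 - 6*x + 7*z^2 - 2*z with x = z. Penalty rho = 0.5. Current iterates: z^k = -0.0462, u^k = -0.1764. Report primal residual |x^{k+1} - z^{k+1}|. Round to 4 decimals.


ADMM iteration with rho = 0.5, z^k = -0.0462, u^k = -0.1764
Step 1: x-update.
Minimize 4*x^2 - 6*x + (0.5/2)*(x + 0.0462 - 0.1764)^2
FOC: (2*4 + 0.5)*x = 6 + 0.5*(-0.0462 + 0.1764)
x^{k+1} = 0.7135
Step 2: z-update.
Minimize 7*z^2 - 2*z + (0.5/2)*(0.7135 - z - 0.1764)^2
FOC: (2*7 + 0.5)*z = 2 + 0.5*(0.7135 - 0.1764)
z^{k+1} = 0.1565
Step 3: u-update.
u^{k+1} = -0.1764 + 0.7135 - 0.1565 = 0.3807
Step 4: Primal residual = |0.7135 - 0.1565| = 0.5571


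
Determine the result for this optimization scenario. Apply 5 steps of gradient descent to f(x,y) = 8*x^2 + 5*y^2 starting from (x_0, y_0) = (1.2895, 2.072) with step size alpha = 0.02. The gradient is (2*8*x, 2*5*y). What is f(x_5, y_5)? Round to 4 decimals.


Gradient descent on f(x,y) = 8*x^2 + 5*y^2.
Starting point: (1.2895, 2.072), alpha = 0.02
Step 1: grad_x = 2*8*1.2895 = 20.632, grad_y = 2*5*2.072 = 20.72
  x_1 = 1.2895 - 0.02*20.632 = 0.8769
  y_1 = 2.072 - 0.02*20.72 = 1.6576
Step 2: grad_x = 2*8*0.8769 = 14.0298, grad_y = 2*5*1.6576 = 16.576
  x_2 = 0.8769 - 0.02*14.0298 = 0.5963
  y_2 = 1.6576 - 0.02*16.576 = 1.3261
Step 3: grad_x = 2*8*0.5963 = 9.5402, grad_y = 2*5*1.3261 = 13.2608
  x_3 = 0.5963 - 0.02*9.5402 = 0.4055
  y_3 = 1.3261 - 0.02*13.2608 = 1.0609
Step 4: grad_x = 2*8*0.4055 = 6.4874, grad_y = 2*5*1.0609 = 10.6086
  x_4 = 0.4055 - 0.02*6.4874 = 0.2757
  y_4 = 1.0609 - 0.02*10.6086 = 0.8487
Step 5: grad_x = 2*8*0.2757 = 4.4114, grad_y = 2*5*0.8487 = 8.4869
  x_5 = 0.2757 - 0.02*4.4114 = 0.1875
  y_5 = 0.8487 - 0.02*8.4869 = 0.679
f(0.1875, 0.679) = 8*0.1875^2 + 5*0.679^2 = 2.5861


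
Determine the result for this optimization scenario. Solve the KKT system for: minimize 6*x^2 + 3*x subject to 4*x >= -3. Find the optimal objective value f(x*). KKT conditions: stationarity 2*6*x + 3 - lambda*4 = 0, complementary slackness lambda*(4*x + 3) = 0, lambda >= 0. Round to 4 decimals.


Step 1: Try lambda = 0 (constraint inactive).
Stationarity: 2*6*x + 3 = 0
x* = -3/(2*6) = -0.25
Check constraint: 4*-0.25 = -1.0 >= -3 -- satisfied.
Step 2: Compute optimal value.
f(x*) = 6*(-0.25)^2 + 3*(-0.25) = -0.375


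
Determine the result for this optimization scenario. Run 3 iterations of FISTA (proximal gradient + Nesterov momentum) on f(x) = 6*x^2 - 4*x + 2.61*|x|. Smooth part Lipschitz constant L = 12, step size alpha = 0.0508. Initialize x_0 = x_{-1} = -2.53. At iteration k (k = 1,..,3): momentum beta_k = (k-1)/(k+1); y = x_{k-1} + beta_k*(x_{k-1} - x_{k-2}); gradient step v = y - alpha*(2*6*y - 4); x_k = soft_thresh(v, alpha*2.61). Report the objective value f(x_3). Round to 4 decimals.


FISTA on f(x) = 6*x^2 - 4*x + 2.61*|x|
L = 12, alpha = 0.0508
Iteration 1: beta = 0.0, y = -2.53 + 0.0*(-2.53 + 2.53) = -2.53
  grad(y) = -34.36, v = y - alpha*grad = -0.7845
  prox(v) = soft_thresh(-0.7845, 0.1326) = -0.6519
Iteration 2: beta = 0.3333, y = -0.6519 + 0.3333*(-0.6519 + 2.53) = -0.0259
  grad(y) = -4.3108, v = y - alpha*grad = 0.1931
  prox(v) = soft_thresh(0.1931, 0.1326) = 0.0605
Iteration 3: beta = 0.5, y = 0.0605 + 0.5*(0.0605 + 0.6519) = 0.4167
  grad(y) = 1.0006, v = y - alpha*grad = 0.3659
  prox(v) = soft_thresh(0.3659, 0.1326) = 0.2333
f(x_3) = 6*0.2333^2 - 4*0.2333 + 2.61*|0.2333| = 0.0023


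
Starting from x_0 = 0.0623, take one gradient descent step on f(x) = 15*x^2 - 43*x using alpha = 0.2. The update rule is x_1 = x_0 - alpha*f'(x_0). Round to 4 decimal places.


We compute the gradient at x_0 and apply the update.
f'(x) = 30*x - 43
f'(0.0623) = 30*0.0623 - 43 = -41.131
x_1 = 0.0623 - 0.2*-41.131 = 8.2885


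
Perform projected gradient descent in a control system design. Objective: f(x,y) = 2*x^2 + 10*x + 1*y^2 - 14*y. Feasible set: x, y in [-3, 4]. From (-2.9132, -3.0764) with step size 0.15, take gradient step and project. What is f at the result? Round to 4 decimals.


Step 1: Compute gradient at (-2.9132, -3.0764).
grad_x = 2*2*-2.9132 + 10 = -1.6528
grad_y = 2*1*-3.0764 - 14 = -20.1528
Step 2: Gradient step.
x_raw = -2.9132 - 0.15*-1.6528 = -2.6653
y_raw = -3.0764 - 0.15*-20.1528 = -0.0535
Step 3: Project onto [-3, 4].
x_proj = clip(-2.6653) = -2.6653
y_proj = clip(-0.0535) = -0.0535
Step 4: Evaluate f.
f(-2.6653, -0.0535) = -11.6938


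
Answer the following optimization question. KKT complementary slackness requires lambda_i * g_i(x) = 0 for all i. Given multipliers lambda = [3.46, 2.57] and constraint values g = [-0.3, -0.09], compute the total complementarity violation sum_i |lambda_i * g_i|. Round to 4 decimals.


KKT complementary slackness check:
lambda_1 * g_1 = 3.46 * -0.3 = -1.038
lambda_2 * g_2 = 2.57 * -0.09 = -0.2313
Total violation = 1.038 + 0.2313 = 1.2693


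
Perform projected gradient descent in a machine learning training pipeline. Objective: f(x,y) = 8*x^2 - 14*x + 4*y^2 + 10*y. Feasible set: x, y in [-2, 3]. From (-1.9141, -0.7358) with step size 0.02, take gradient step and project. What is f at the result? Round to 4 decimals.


Step 1: Compute gradient at (-1.9141, -0.7358).
grad_x = 2*8*-1.9141 - 14 = -44.6256
grad_y = 2*4*-0.7358 + 10 = 4.1136
Step 2: Gradient step.
x_raw = -1.9141 - 0.02*-44.6256 = -1.0216
y_raw = -0.7358 - 0.02*4.1136 = -0.8181
Step 3: Project onto [-2, 3].
x_proj = clip(-1.0216) = -1.0216
y_proj = clip(-0.8181) = -0.8181
Step 4: Evaluate f.
f(-1.0216, -0.8181) = 17.1476


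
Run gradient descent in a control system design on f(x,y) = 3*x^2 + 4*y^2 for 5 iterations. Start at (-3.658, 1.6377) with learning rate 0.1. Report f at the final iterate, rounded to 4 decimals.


Gradient descent on f(x,y) = 3*x^2 + 4*y^2.
Starting point: (-3.658, 1.6377), alpha = 0.1
Step 1: grad_x = 2*3*-3.658 = -21.948, grad_y = 2*4*1.6377 = 13.1016
  x_1 = -3.658 - 0.1*-21.948 = -1.4632
  y_1 = 1.6377 - 0.1*13.1016 = 0.3275
Step 2: grad_x = 2*3*-1.4632 = -8.7792, grad_y = 2*4*0.3275 = 2.6203
  x_2 = -1.4632 - 0.1*-8.7792 = -0.5853
  y_2 = 0.3275 - 0.1*2.6203 = 0.0655
Step 3: grad_x = 2*3*-0.5853 = -3.5117, grad_y = 2*4*0.0655 = 0.5241
  x_3 = -0.5853 - 0.1*-3.5117 = -0.2341
  y_3 = 0.0655 - 0.1*0.5241 = 0.0131
Step 4: grad_x = 2*3*-0.2341 = -1.4047, grad_y = 2*4*0.0131 = 0.1048
  x_4 = -0.2341 - 0.1*-1.4047 = -0.0936
  y_4 = 0.0131 - 0.1*0.1048 = 0.0026
Step 5: grad_x = 2*3*-0.0936 = -0.5619, grad_y = 2*4*0.0026 = 0.021
  x_5 = -0.0936 - 0.1*-0.5619 = -0.0375
  y_5 = 0.0026 - 0.1*0.021 = 0.0005
f(-0.0375, 0.0005) = 3*(-0.0375)^2 + 4*0.0005^2 = 0.0042


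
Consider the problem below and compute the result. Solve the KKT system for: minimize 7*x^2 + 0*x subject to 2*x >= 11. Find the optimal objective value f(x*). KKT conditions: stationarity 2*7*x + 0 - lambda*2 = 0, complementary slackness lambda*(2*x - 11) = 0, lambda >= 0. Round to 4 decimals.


Step 1: Try lambda = 0 (constraint inactive).
x_unc = 0/(2*7) = 0.0
Check: 2*0.0 = 0.0 < 11 -- violated!
Step 2: Constraint must be active: 2*x = 11
x* = 11/2 = 5.5
lambda = (2*7*5.5 + 0)/2 = 38.5
Step 3: Compute optimal value.
f(x*) = 7*5.5^2 + 0*5.5 = 211.75


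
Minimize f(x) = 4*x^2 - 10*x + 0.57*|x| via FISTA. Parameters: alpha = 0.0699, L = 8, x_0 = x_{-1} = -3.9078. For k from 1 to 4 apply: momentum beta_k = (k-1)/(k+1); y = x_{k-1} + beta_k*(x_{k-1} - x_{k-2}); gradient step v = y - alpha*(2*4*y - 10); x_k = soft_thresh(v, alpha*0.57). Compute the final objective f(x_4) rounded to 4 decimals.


FISTA on f(x) = 4*x^2 - 10*x + 0.57*|x|
L = 8, alpha = 0.0699
Iteration 1: beta = 0.0, y = -3.9078 + 0.0*(-3.9078 + 3.9078) = -3.9078
  grad(y) = -41.2624, v = y - alpha*grad = -1.0236
  prox(v) = soft_thresh(-1.0236, 0.0398) = -0.9837
Iteration 2: beta = 0.3333, y = -0.9837 + 0.3333*(-0.9837 + 3.9078) = -0.009
  grad(y) = -10.0722, v = y - alpha*grad = 0.695
  prox(v) = soft_thresh(0.695, 0.0398) = 0.6552
Iteration 3: beta = 0.5, y = 0.6552 + 0.5*(0.6552 + 0.9837) = 1.4746
  grad(y) = 1.797, v = y - alpha*grad = 1.349
  prox(v) = soft_thresh(1.349, 0.0398) = 1.3092
Iteration 4: beta = 0.6, y = 1.3092 + 0.6*(1.3092 - 0.6552) = 1.7016
  grad(y) = 3.6126, v = y - alpha*grad = 1.4491
  prox(v) = soft_thresh(1.4491, 0.0398) = 1.4092
f(x_4) = 4*1.4092^2 - 10*1.4092 + 0.57*|1.4092| = -5.3454


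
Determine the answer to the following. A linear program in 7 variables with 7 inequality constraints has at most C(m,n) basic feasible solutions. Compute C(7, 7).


Each vertex corresponds to some choice of n active constraints out of m, so the number of vertices is at most C(m, n) = m! / (n!(m-n)!).
m = 7, n = 7
Numerator: 7 * 6 * 5 * 4 * 3 * 2 * 1
Denominator: 7! = 5040
C(7, 7) = 1


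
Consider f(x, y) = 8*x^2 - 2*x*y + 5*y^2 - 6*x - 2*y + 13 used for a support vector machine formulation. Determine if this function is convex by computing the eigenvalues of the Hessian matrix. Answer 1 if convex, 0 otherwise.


The Hessian of f(x,y) = 8*x^2 - 2*x*y + 5*y^2 - 6*x - 2*y + 13 is:
H = [[16, -2], [-2, 10]]
Trace = 16 + 10 = 26
Determinant = 16*10 - (-2)^2 = 156
Discriminant = (26)^2 - 4*156 = 52.0
Eigenvalues: lambda_1 = 9.3944, lambda_2 = 16.6056
The function is convex.

1


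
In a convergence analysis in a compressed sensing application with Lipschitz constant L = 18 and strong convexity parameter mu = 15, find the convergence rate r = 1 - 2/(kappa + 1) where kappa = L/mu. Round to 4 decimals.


Step 1: Compute the condition number.
kappa = L/mu = 18/15 = 1.2
Step 2: Compute the convergence rate.
r = 1 - 2/(kappa + 1) = 1 - 2*mu/(L + mu) = (L - mu)/(L + mu) = 3/33 = 0.0909


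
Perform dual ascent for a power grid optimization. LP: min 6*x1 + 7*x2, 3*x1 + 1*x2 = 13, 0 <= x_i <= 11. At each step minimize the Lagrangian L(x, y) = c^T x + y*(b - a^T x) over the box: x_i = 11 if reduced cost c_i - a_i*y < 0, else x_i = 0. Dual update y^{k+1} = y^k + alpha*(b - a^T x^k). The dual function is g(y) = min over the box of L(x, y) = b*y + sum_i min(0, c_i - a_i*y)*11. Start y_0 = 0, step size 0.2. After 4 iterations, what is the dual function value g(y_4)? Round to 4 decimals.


Dual ascent for LP: min 6*x1 + 7*x2, 3*x1 + 1*x2 = 13, 0 <= x_i <= 11
Step 1: y^k = 0.0, reduced costs: (6.0, 7.0)
  x^k = (0.0, 0.0), subgradient = b - a^T x = 13.0
  y^{k+1} = 0.0 + 0.2*13.0 = 2.6
Step 2: y^k = 2.6, reduced costs: (-1.8, 4.4)
  x^k = (11.0, 0.0), subgradient = b - a^T x = -20.0
  y^{k+1} = 2.6 + 0.2*-20.0 = -1.4
Step 3: y^k = -1.4, reduced costs: (10.2, 8.4)
  x^k = (0.0, 0.0), subgradient = b - a^T x = 13.0
  y^{k+1} = -1.4 + 0.2*13.0 = 1.2
Step 4: y^k = 1.2, reduced costs: (2.4, 5.8)
  x^k = (0.0, 0.0), subgradient = b - a^T x = 13.0
  y^{k+1} = 1.2 + 0.2*13.0 = 3.8
Dual objective at y_4 = 3.8: reduced costs (-5.4, 3.2), box minimizer x = (11.0, 0.0)
g(y_4) = b*y + (c1 - a1*y)*x1 + (c2 - a2*y)*x2 = 13*3.8 + (-5.4)*11.0 + 3.2*0.0 = 49.4 - 59.4 + 0.0 = -10.0


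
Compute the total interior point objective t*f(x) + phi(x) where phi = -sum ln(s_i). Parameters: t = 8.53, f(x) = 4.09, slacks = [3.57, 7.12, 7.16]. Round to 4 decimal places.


Step 1: Compute log-barrier.
ln values: [1.2726, 1.9629, 1.9685]
phi = -(1.2726 + 1.9629 + 1.9685) = -5.204
Step 2: Compute augmented objective.
t*f(x) = 8.53*4.09 = 34.8877
Total = 34.8877 - 5.204 = 29.6837


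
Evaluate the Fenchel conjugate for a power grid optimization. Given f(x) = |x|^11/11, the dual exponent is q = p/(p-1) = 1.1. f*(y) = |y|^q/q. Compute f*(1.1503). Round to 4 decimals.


The conjugate exponent q satisfies 1/p + 1/q = 1.
p = 11, so q = 11/(11 - 1) = 1.1
|y|^q = 1.1503^1.1 = 1.1665
f*(1.1503) = 1.1665 / 1.1 = 1.0605


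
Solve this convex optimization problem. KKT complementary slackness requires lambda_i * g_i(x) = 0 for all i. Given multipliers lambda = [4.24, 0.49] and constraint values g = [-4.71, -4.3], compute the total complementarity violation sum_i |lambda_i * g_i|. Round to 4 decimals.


KKT complementary slackness check:
lambda_1 * g_1 = 4.24 * -4.71 = -19.9704
lambda_2 * g_2 = 0.49 * -4.3 = -2.107
Total violation = 19.9704 + 2.107 = 22.0774


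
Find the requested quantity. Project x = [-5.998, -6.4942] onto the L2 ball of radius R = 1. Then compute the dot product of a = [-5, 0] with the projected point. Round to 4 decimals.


Step 1: Compute ||x|| (intermediates to 6 decimals).
||x|| = sqrt((-5.998)^2 + (-6.4942)^2) = 8.840285
Step 2: Project.
Since ||x|| > R, scale = R/||x|| = 1/8.840285 = 0.113119, proj(x) = scale * x
proj(x) = [-0.678488, -0.734617]
Step 3: Dot product.
a^T * proj(x) = -5*(-0.678488) + 0*(-0.734617) = 3.3924


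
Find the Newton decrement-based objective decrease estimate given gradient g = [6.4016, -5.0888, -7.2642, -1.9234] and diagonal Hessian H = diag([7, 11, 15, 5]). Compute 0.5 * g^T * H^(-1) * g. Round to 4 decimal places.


Step 1: H is diagonal, so H^(-1) * g = [0.9145, -0.4626, -0.4843, -0.3847].
Step 2: g^T H^(-1) g = sum_i g_i^2 / H_ii
  = (6.4016)^2/7 + (-5.0888)^2/11 + (-7.2642)^2/15 + (-1.9234)^2/5
  = 5.8544 + 2.3542 + 3.5179 + 0.7399 = 12.4663
Step 3: Objective decrease = 0.5 * g^T H^(-1) g = 6.2332


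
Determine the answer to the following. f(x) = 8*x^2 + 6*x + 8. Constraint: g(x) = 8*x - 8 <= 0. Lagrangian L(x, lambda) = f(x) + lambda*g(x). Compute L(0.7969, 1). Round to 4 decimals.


Step 1: Evaluate f(x).
f(0.7969) = 8*0.7969^2 + 6*0.7969 + 8 = 17.8618
Step 2: Evaluate g(x).
g(0.7969) = 8*0.7969 - 8 = -1.6248
Step 3: Compute Lagrangian.
L = 17.8618 + 1*-1.6248 = 16.237


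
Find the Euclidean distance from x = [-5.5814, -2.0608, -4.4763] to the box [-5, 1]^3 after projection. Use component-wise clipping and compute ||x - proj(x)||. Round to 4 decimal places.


Project each component onto [-5, 1].
clip(-5.5814) = -5.0, clip(-2.0608) = -2.0608, clip(-4.4763) = -4.4763
Projection = [-5.0, -2.0608, -4.4763]
Squared diffs: [0.338, 0.0, 0.0]
Distance = sqrt(0.338) = 0.5814


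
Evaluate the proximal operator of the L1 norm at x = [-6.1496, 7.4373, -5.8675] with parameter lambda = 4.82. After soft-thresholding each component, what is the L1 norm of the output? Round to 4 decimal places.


Soft-thresholding with lambda = 4.82:
prox(-6.1496) = sign(-6.1496)*max(|-6.1496| - 4.82, 0) = -1.3296
prox(7.4373) = sign(7.4373)*max(|7.4373| - 4.82, 0) = 2.6173
prox(-5.8675) = sign(-5.8675)*max(|-5.8675| - 4.82, 0) = -1.0475
prox(x) = [-1.3296, 2.6173, -1.0475]
||prox(x)||_1 = 1.3296 + 2.6173 + 1.0475 = 4.9944


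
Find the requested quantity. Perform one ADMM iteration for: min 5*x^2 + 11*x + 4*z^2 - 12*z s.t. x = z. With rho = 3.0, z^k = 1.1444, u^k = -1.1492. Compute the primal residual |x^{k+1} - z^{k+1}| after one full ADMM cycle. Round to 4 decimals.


ADMM iteration with rho = 3.0, z^k = 1.1444, u^k = -1.1492
Step 1: x-update.
Minimize 5*x^2 + 11*x + (3.0/2)*(x - 1.1444 - 1.1492)^2
FOC: (2*5 + 3.0)*x = -11 + 3.0*(1.1444 + 1.1492)
x^{k+1} = -0.3169
Step 2: z-update.
Minimize 4*z^2 - 12*z + (3.0/2)*(-0.3169 - z - 1.1492)^2
FOC: (2*4 + 3.0)*z = 12 + 3.0*(-0.3169 - 1.1492)
z^{k+1} = 0.6911
Step 3: u-update.
u^{k+1} = -1.1492 - 0.3169 - 0.6911 = -2.1571
Step 4: Primal residual = |-0.3169 - 0.6911| = 1.0079


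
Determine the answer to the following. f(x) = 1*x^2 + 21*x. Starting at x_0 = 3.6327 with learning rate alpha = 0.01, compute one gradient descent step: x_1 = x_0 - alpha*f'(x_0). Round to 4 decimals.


We compute the gradient at x_0 and apply the update.
f'(x) = 2*x + 21
f'(3.6327) = 2*3.6327 + 21 = 28.2654
x_1 = 3.6327 - 0.01*28.2654 = 3.35


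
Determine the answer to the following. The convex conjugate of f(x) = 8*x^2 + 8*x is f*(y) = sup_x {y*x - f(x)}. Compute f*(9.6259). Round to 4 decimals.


f*(y) = sup_x {y*x - a*x^2 - b*x} = sup_x {(y-b)*x - a*x^2}
FOC: (y - b) - 2a*x = 0 => x* = (y - b)/(2a)
x* = (9.6259 - 8)/(2*8) = 0.1016
f*(9.6259) = (y-b)^2/(4a) = (9.6259 - 8)^2/(4*8)
= 2.6436/32 = 0.0826


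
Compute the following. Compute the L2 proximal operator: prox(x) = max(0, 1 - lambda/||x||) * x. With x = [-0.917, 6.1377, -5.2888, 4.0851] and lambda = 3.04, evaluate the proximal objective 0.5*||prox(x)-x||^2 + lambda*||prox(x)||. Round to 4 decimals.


Step 1: Compute ||x||.
||x|| = 9.1199
Step 2: Compute scaling factor.
scale = max(0, 1 - 3.04/9.1199) = 0.6667
Step 3: prox(x) = [-0.6113, 4.0918, -3.5258, 2.7234]
||prox(x)|| = 6.0799
Step 4: Proximal objective.
0.5*||prox-x||^2 = 4.6208
lambda*||prox|| = 18.4829
Total = 23.1035


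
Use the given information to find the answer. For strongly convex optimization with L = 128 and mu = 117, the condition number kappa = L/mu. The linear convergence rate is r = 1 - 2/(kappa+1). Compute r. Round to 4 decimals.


Step 1: Compute the condition number.
kappa = L/mu = 128/117 = 1.094
Step 2: Compute the convergence rate.
r = 1 - 2/(kappa + 1) = 1 - 2*mu/(L + mu) = (L - mu)/(L + mu) = 11/245 = 0.0449


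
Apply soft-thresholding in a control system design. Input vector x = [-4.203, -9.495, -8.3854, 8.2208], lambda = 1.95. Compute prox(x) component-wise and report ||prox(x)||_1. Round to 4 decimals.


Soft-thresholding with lambda = 1.95:
prox(-4.203) = sign(-4.203)*max(|-4.203| - 1.95, 0) = -2.253
prox(-9.495) = sign(-9.495)*max(|-9.495| - 1.95, 0) = -7.545
prox(-8.3854) = sign(-8.3854)*max(|-8.3854| - 1.95, 0) = -6.4354
prox(8.2208) = sign(8.2208)*max(|8.2208| - 1.95, 0) = 6.2708
prox(x) = [-2.253, -7.545, -6.4354, 6.2708]
||prox(x)||_1 = 2.253 + 7.545 + 6.4354 + 6.2708 = 22.5042


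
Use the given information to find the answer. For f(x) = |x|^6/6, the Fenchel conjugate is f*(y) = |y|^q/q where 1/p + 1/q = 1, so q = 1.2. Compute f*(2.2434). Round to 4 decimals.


The conjugate exponent q satisfies 1/p + 1/q = 1.
p = 6, so q = 6/(6 - 1) = 1.2
|y|^q = 2.2434^1.2 = 2.6369
f*(2.2434) = 2.6369 / 1.2 = 2.1974


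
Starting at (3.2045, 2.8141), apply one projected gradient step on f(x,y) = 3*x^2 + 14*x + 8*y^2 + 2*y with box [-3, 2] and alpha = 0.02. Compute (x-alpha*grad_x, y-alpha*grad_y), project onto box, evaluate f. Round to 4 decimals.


Step 1: Compute gradient at (3.2045, 2.8141).
grad_x = 2*3*3.2045 + 14 = 33.227
grad_y = 2*8*2.8141 + 2 = 47.0256
Step 2: Gradient step.
x_raw = 3.2045 - 0.02*33.227 = 2.54
y_raw = 2.8141 - 0.02*47.0256 = 1.8736
Step 3: Project onto [-3, 2].
x_proj = clip(2.54) = 2.0
y_proj = clip(1.8736) = 1.8736
Step 4: Evaluate f.
f(2.0, 1.8736) = 71.8298


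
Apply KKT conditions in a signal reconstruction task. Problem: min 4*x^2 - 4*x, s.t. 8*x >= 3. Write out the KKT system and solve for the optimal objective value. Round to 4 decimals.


Step 1: Try lambda = 0 (constraint inactive).
Stationarity: 2*4*x - 4 = 0
x* = 4/(2*4) = 0.5
Check constraint: 8*0.5 = 4.0 >= 3 -- satisfied.
Step 2: Compute optimal value.
f(x*) = 4*0.5^2 - 4*0.5 = -1.0


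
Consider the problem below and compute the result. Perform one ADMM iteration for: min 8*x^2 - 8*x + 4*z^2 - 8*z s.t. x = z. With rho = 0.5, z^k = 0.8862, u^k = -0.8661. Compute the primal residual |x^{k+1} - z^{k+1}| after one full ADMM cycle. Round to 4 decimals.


ADMM iteration with rho = 0.5, z^k = 0.8862, u^k = -0.8661
Step 1: x-update.
Minimize 8*x^2 - 8*x + (0.5/2)*(x - 0.8862 - 0.8661)^2
FOC: (2*8 + 0.5)*x = 8 + 0.5*(0.8862 + 0.8661)
x^{k+1} = 0.5379
Step 2: z-update.
Minimize 4*z^2 - 8*z + (0.5/2)*(0.5379 - z - 0.8661)^2
FOC: (2*4 + 0.5)*z = 8 + 0.5*(0.5379 - 0.8661)
z^{k+1} = 0.9219
Step 3: u-update.
u^{k+1} = -0.8661 + 0.5379 - 0.9219 = -1.25
Step 4: Primal residual = |0.5379 - 0.9219| = 0.3839


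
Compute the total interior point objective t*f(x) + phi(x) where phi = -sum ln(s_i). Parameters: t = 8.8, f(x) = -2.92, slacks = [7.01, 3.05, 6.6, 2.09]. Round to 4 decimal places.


Step 1: Compute log-barrier.
ln values: [1.9473, 1.1151, 1.8871, 0.7372]
phi = -(1.9473 + 1.1151 + 1.8871 + 0.7372) = -5.6867
Step 2: Compute augmented objective.
t*f(x) = 8.8*-2.92 = -25.696
Total = -25.696 - 5.6867 = -31.3827


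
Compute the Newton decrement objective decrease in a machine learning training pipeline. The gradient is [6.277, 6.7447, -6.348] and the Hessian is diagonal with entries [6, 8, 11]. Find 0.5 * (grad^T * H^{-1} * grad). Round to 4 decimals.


Step 1: H is diagonal, so H^(-1) * g = [1.0462, 0.8431, -0.5771].
Step 2: g^T H^(-1) g = sum_i g_i^2 / H_ii
  = (6.277)^2/6 + (6.7447)^2/8 + (-6.348)^2/11
  = 6.5668 + 5.6864 + 3.6634 = 15.9165
Step 3: Objective decrease = 0.5 * g^T H^(-1) g = 7.9583


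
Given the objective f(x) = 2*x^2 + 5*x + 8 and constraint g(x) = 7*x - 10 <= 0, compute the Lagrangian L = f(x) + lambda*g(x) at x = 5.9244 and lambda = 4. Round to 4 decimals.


Step 1: Evaluate f(x).
f(5.9244) = 2*5.9244^2 + 5*5.9244 + 8 = 107.819
Step 2: Evaluate g(x).
g(5.9244) = 7*5.9244 - 10 = 31.4708
Step 3: Compute Lagrangian.
L = 107.819 + 4*31.4708 = 233.7022


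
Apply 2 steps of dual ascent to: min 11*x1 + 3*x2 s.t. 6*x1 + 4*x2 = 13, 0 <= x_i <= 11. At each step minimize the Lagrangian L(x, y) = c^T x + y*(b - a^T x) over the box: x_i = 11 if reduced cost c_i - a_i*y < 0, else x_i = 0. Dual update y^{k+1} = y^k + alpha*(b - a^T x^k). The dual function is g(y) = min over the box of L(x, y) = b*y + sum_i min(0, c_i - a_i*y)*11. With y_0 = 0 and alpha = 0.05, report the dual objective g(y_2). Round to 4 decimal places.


Dual ascent for LP: min 11*x1 + 3*x2, 6*x1 + 4*x2 = 13, 0 <= x_i <= 11
Step 1: y^k = 0.0, reduced costs: (11.0, 3.0)
  x^k = (0.0, 0.0), subgradient = b - a^T x = 13.0
  y^{k+1} = 0.0 + 0.05*13.0 = 0.65
Step 2: y^k = 0.65, reduced costs: (7.1, 0.4)
  x^k = (0.0, 0.0), subgradient = b - a^T x = 13.0
  y^{k+1} = 0.65 + 0.05*13.0 = 1.3
Dual objective at y_2 = 1.3: reduced costs (3.2, -2.2), box minimizer x = (0.0, 11.0)
g(y_2) = b*y + (c1 - a1*y)*x1 + (c2 - a2*y)*x2 = 13*1.3 + 3.2*0.0 + (-2.2)*11.0 = 16.9 + 0.0 - 24.2 = -7.3


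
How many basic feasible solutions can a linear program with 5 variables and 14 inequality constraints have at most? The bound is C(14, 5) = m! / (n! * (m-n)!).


Each vertex corresponds to some choice of n active constraints out of m, so the number of vertices is at most C(m, n) = m! / (n!(m-n)!).
m = 14, n = 5
Numerator: 14 * 13 * 12 * 11 * 10
Denominator: 5! = 120
C(14, 5) = 2002


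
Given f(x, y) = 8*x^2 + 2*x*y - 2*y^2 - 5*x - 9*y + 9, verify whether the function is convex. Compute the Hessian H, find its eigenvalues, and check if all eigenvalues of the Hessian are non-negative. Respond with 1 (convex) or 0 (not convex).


The Hessian of f(x,y) = 8*x^2 + 2*x*y - 2*y^2 - 5*x - 9*y + 9 is:
H = [[16, 2], [2, -4]]
Trace = 16 - 4 = 12
Determinant = 16*-4 - (2)^2 = -68
Discriminant = (12)^2 - 4*-68 = 416.0
Eigenvalues: lambda_1 = -4.198, lambda_2 = 16.198
The function is not convex.

0


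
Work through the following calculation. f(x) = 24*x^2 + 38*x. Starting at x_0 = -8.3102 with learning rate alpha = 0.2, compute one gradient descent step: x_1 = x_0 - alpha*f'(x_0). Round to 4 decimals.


We compute the gradient at x_0 and apply the update.
f'(x) = 48*x + 38
f'(-8.3102) = 48*-8.3102 + 38 = -360.8896
x_1 = -8.3102 - 0.2*-360.8896 = 63.8677


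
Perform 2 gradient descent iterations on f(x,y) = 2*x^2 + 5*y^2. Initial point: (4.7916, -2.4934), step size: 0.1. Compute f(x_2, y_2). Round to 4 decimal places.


Gradient descent on f(x,y) = 2*x^2 + 5*y^2.
Starting point: (4.7916, -2.4934), alpha = 0.1
Step 1: grad_x = 2*2*4.7916 = 19.1664, grad_y = 2*5*-2.4934 = -24.934
  x_1 = 4.7916 - 0.1*19.1664 = 2.875
  y_1 = -2.4934 - 0.1*-24.934 = 0.0
Step 2: grad_x = 2*2*2.875 = 11.4998, grad_y = 2*5*0.0 = 0.0
  x_2 = 2.875 - 0.1*11.4998 = 1.725
  y_2 = 0.0 - 0.1*0.0 = 0.0
f(1.725, 0.0) = 2*1.725^2 + 5*0.0^2 = 5.9511


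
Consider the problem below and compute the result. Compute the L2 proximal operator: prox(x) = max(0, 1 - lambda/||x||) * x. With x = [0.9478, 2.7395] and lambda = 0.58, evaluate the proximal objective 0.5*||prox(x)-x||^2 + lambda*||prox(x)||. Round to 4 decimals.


Step 1: Compute ||x||.
||x|| = 2.8988
Step 2: Compute scaling factor.
scale = max(0, 1 - 0.58/2.8988) = 0.7999
Step 3: prox(x) = [0.7582, 2.1914]
||prox(x)|| = 2.3188
Step 4: Proximal objective.
0.5*||prox-x||^2 = 0.1682
lambda*||prox|| = 1.3449
Total = 1.5131


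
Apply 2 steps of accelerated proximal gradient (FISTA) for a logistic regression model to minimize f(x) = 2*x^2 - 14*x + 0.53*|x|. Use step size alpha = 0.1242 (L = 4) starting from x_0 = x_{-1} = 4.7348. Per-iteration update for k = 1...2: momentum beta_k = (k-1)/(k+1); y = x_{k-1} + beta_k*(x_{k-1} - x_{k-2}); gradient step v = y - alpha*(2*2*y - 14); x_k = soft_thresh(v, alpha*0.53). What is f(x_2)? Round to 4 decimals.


FISTA on f(x) = 2*x^2 - 14*x + 0.53*|x|
L = 4, alpha = 0.1242
Iteration 1: beta = 0.0, y = 4.7348 + 0.0*(4.7348 - 4.7348) = 4.7348
  grad(y) = 4.9392, v = y - alpha*grad = 4.1214
  prox(v) = soft_thresh(4.1214, 0.0658) = 4.0555
Iteration 2: beta = 0.3333, y = 4.0555 + 0.3333*(4.0555 - 4.7348) = 3.8291
  grad(y) = 1.3164, v = y - alpha*grad = 3.6656
  prox(v) = soft_thresh(3.6656, 0.0658) = 3.5998
f(x_2) = 2*3.5998^2 - 14*3.5998 + 0.53*|3.5998| = -22.5722


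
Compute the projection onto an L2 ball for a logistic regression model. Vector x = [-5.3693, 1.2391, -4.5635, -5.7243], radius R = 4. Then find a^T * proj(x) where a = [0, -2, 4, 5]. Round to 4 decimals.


Step 1: Compute ||x|| (intermediates to 6 decimals).
||x|| = sqrt((-5.3693)^2 + 1.2391^2 + (-4.5635)^2 + (-5.7243)^2) = 9.162854
Step 2: Project.
Since ||x|| > R, scale = R/||x|| = 4/9.162854 = 0.436545, proj(x) = scale * x
proj(x) = [-2.343941, 0.540923, -1.992173, -2.498915]
Step 3: Dot product.
a^T * proj(x) = 0*(-2.343941) - 2*0.540923 + 4*(-1.992173) + 5*(-2.498915) = -21.5451


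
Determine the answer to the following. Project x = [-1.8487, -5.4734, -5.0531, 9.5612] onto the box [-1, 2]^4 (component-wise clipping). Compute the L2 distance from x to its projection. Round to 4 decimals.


Project each component onto [-1, 2].
clip(-1.8487) = -1.0, clip(-5.4734) = -1.0, clip(-5.0531) = -1.0, clip(9.5612) = 2.0
Projection = [-1.0, -1.0, -1.0, 2.0]
Squared diffs: [0.7203, 20.0113, 16.4276, 57.1717]
Distance = sqrt(94.3309) = 9.7124


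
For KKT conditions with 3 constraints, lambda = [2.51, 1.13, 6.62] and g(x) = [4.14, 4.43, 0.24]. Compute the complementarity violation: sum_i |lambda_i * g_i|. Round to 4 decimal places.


KKT complementary slackness check:
lambda_1 * g_1 = 2.51 * 4.14 = 10.3914
lambda_2 * g_2 = 1.13 * 4.43 = 5.0059
lambda_3 * g_3 = 6.62 * 0.24 = 1.5888
Total violation = 10.3914 + 5.0059 + 1.5888 = 16.9861


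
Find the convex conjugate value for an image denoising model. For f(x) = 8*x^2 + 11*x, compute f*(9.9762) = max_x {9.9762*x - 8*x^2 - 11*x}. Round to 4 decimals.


f*(y) = sup_x {y*x - a*x^2 - b*x} = sup_x {(y-b)*x - a*x^2}
FOC: (y - b) - 2a*x = 0 => x* = (y - b)/(2a)
x* = (9.9762 - 11)/(2*8) = -0.064
f*(9.9762) = (y-b)^2/(4a) = (9.9762 - 11)^2/(4*8)
= 1.0482/32 = 0.0328


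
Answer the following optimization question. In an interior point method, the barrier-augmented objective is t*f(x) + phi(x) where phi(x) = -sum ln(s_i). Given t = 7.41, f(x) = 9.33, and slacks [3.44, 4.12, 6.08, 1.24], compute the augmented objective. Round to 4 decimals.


Step 1: Compute log-barrier.
ln values: [1.2355, 1.4159, 1.805, 0.2151]
phi = -(1.2355 + 1.4159 + 1.805 + 0.2151) = -4.6714
Step 2: Compute augmented objective.
t*f(x) = 7.41*9.33 = 69.1353
Total = 69.1353 - 4.6714 = 64.4639


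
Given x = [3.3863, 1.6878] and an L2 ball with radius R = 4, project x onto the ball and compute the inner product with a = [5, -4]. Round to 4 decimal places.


Step 1: Compute ||x|| (intermediates to 6 decimals).
||x|| = sqrt(3.3863^2 + 1.6878^2) = 3.783609
Step 2: Project.
Since ||x|| <= R, proj = x (no scaling needed).
proj(x) = [3.3863, 1.6878]
Step 3: Dot product.
a^T * proj(x) = 5*3.3863 - 4*1.6878 = 10.1803


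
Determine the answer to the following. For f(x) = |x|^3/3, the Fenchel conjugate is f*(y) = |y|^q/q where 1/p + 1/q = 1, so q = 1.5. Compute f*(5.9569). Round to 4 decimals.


The conjugate exponent q satisfies 1/p + 1/q = 1.
p = 3, so q = 3/(3 - 1) = 1.5
|y|^q = 5.9569^1.5 = 14.5389
f*(5.9569) = 14.5389 / 1.5 = 9.6926


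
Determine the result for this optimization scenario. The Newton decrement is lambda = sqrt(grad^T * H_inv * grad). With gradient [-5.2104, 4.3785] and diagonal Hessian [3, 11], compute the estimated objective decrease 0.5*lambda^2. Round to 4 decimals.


Step 1: H is diagonal, so H^(-1) * g = [-1.7368, 0.398].
Step 2: g^T H^(-1) g = sum_i g_i^2 / H_ii
  = (-5.2104)^2/3 + (4.3785)^2/11
  = 9.0494 + 1.7428 = 10.7923
Step 3: Objective decrease = 0.5 * g^T H^(-1) g = 5.3961


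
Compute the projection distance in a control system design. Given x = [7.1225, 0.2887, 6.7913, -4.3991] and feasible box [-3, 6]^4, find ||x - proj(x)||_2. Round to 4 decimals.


Project each component onto [-3, 6].
clip(7.1225) = 6.0, clip(0.2887) = 0.2887, clip(6.7913) = 6.0, clip(-4.3991) = -3.0
Projection = [6.0, 0.2887, 6.0, -3.0]
Squared diffs: [1.26, 0.0, 0.6262, 1.9575]
Distance = sqrt(3.8437) = 1.9605


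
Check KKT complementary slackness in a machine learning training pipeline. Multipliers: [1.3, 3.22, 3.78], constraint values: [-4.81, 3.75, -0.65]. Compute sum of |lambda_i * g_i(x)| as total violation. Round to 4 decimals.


KKT complementary slackness check:
lambda_1 * g_1 = 1.3 * -4.81 = -6.253
lambda_2 * g_2 = 3.22 * 3.75 = 12.075
lambda_3 * g_3 = 3.78 * -0.65 = -2.457
Total violation = 6.253 + 12.075 + 2.457 = 20.785


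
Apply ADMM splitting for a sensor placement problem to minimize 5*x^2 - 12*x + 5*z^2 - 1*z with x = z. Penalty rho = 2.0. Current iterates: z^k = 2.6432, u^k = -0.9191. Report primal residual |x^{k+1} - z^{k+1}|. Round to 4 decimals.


ADMM iteration with rho = 2.0, z^k = 2.6432, u^k = -0.9191
Step 1: x-update.
Minimize 5*x^2 - 12*x + (2.0/2)*(x - 2.6432 - 0.9191)^2
FOC: (2*5 + 2.0)*x = 12 + 2.0*(2.6432 + 0.9191)
x^{k+1} = 1.5937
Step 2: z-update.
Minimize 5*z^2 - 1*z + (2.0/2)*(1.5937 - z - 0.9191)^2
FOC: (2*5 + 2.0)*z = 1 + 2.0*(1.5937 - 0.9191)
z^{k+1} = 0.1958
Step 3: u-update.
u^{k+1} = -0.9191 + 1.5937 - 0.1958 = 0.4788
Step 4: Primal residual = |1.5937 - 0.1958| = 1.3979


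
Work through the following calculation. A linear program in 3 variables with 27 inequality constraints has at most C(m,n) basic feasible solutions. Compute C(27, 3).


Each vertex corresponds to some choice of n active constraints out of m, so the number of vertices is at most C(m, n) = m! / (n!(m-n)!).
m = 27, n = 3
Numerator: 27 * 26 * 25
Denominator: 3! = 6
C(27, 3) = 2925


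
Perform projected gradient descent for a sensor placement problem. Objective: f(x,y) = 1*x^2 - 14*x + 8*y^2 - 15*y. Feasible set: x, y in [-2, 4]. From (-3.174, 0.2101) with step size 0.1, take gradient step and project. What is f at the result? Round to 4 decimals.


Step 1: Compute gradient at (-3.174, 0.2101).
grad_x = 2*1*-3.174 - 14 = -20.348
grad_y = 2*8*0.2101 - 15 = -11.6384
Step 2: Gradient step.
x_raw = -3.174 - 0.1*-20.348 = -1.1392
y_raw = 0.2101 - 0.1*-11.6384 = 1.3739
Step 3: Project onto [-2, 4].
x_proj = clip(-1.1392) = -1.1392
y_proj = clip(1.3739) = 1.3739
Step 4: Evaluate f.
f(-1.1392, 1.3739) = 11.7392


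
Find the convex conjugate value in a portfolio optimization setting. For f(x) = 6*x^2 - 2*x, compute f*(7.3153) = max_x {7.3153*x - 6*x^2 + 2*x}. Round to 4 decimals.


f*(y) = sup_x {y*x - a*x^2 - b*x} = sup_x {(y-b)*x - a*x^2}
FOC: (y - b) - 2a*x = 0 => x* = (y - b)/(2a)
x* = (7.3153 + 2)/(2*6) = 0.7763
f*(7.3153) = (y-b)^2/(4a) = (7.3153 + 2)^2/(4*6)
= 86.7748/24 = 3.6156


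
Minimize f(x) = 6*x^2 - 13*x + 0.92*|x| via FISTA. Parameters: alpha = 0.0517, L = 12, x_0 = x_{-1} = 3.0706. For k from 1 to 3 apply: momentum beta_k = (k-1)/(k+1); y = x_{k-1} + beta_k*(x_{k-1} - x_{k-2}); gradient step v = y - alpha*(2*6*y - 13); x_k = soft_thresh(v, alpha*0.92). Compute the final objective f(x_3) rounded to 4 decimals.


FISTA on f(x) = 6*x^2 - 13*x + 0.92*|x|
L = 12, alpha = 0.0517
Iteration 1: beta = 0.0, y = 3.0706 + 0.0*(3.0706 - 3.0706) = 3.0706
  grad(y) = 23.8472, v = y - alpha*grad = 1.8377
  prox(v) = soft_thresh(1.8377, 0.0476) = 1.7901
Iteration 2: beta = 0.3333, y = 1.7901 + 0.3333*(1.7901 - 3.0706) = 1.3633
  grad(y) = 3.3598, v = y - alpha*grad = 1.1896
  prox(v) = soft_thresh(1.1896, 0.0476) = 1.1421
Iteration 3: beta = 0.5, y = 1.1421 + 0.5*(1.1421 - 1.7901) = 0.818
  grad(y) = -3.1839, v = y - alpha*grad = 0.9826
  prox(v) = soft_thresh(0.9826, 0.0476) = 0.9351
f(x_3) = 6*0.9351^2 - 13*0.9351 + 0.92*|0.9351| = -6.0495
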